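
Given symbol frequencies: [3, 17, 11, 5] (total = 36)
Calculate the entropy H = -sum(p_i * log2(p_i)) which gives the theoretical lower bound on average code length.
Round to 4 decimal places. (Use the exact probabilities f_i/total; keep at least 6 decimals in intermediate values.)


Per-symbol terms -p_i * log2(p_i) with p_i = f_i/36:
  p = 3/36 = 0.083333: log2(p) = -3.584963, -p*log2(p) = 0.298747
  p = 17/36 = 0.472222: log2(p) = -1.082462, -p*log2(p) = 0.511163
  p = 11/36 = 0.305556: log2(p) = -1.710493, -p*log2(p) = 0.522651
  p = 5/36 = 0.138889: log2(p) = -2.847997, -p*log2(p) = 0.395555
H = 0.298747 + 0.511163 + 0.522651 + 0.395555 = 1.728116

H = 1.7281 bits/symbol


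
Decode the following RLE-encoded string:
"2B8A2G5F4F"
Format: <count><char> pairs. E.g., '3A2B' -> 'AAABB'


Expanding each <count><char> pair:
  2B -> 'BB'
  8A -> 'AAAAAAAA'
  2G -> 'GG'
  5F -> 'FFFFF'
  4F -> 'FFFF'

Decoded = BBAAAAAAAAGGFFFFFFFFF


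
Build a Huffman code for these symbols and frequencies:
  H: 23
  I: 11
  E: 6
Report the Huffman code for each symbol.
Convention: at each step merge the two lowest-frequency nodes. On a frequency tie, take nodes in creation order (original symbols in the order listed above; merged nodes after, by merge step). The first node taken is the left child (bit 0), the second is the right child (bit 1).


Huffman tree construction:
Step 1: Merge E(6) + I(11) = 17
Step 2: Merge (E+I)(17) + H(23) = 40
Read each symbol's code off the tree from the root (left child = 0, right child = 1).

Codes:
  H: 1 (length 1)
  I: 01 (length 2)
  E: 00 (length 2)
Average code length: 57/40 = 1.4250 bits/symbol


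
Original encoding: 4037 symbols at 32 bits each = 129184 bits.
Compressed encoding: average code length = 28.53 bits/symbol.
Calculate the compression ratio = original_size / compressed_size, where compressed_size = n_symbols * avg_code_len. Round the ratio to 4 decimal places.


original_size = n_symbols * orig_bits = 4037 * 32 = 129184 bits
compressed_size = n_symbols * avg_code_len = 4037 * 28.53 = 115175.61 bits
ratio = original_size / compressed_size = 129184 / 115175.61 = 1.1216

Compression ratio = 1.1216


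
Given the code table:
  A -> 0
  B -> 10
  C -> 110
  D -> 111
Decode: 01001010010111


Decoding:
0 -> A
10 -> B
0 -> A
10 -> B
10 -> B
0 -> A
10 -> B
111 -> D


Result: ABABBABD


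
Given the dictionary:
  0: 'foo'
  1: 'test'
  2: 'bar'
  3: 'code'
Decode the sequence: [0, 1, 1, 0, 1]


Look up each index in the dictionary:
  0 -> 'foo'
  1 -> 'test'
  1 -> 'test'
  0 -> 'foo'
  1 -> 'test'

Decoded: "foo test test foo test"


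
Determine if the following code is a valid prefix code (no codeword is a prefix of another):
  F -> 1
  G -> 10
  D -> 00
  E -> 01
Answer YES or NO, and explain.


Checking each pair (does one codeword prefix another?):
  F='1' vs G='10': prefix -- VIOLATION

NO -- this is NOT a valid prefix code. F (1) is a prefix of G (10).


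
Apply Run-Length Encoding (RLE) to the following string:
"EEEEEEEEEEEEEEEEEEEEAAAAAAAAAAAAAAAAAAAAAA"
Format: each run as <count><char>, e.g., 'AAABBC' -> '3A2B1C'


Scanning runs left to right:
  i=0: run of 'E' x 20 -> '20E'
  i=20: run of 'A' x 22 -> '22A'

RLE = 20E22A


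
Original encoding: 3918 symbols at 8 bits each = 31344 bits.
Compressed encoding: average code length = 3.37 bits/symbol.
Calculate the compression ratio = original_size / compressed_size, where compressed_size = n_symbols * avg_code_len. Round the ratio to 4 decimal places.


original_size = n_symbols * orig_bits = 3918 * 8 = 31344 bits
compressed_size = n_symbols * avg_code_len = 3918 * 3.37 = 13203.66 bits
ratio = original_size / compressed_size = 31344 / 13203.66 = 2.3739

Compression ratio = 2.3739


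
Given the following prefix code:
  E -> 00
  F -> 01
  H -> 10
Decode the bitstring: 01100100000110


Decoding step by step:
Bits 01 -> F
Bits 10 -> H
Bits 01 -> F
Bits 00 -> E
Bits 00 -> E
Bits 01 -> F
Bits 10 -> H


Decoded message: FHFEEFH


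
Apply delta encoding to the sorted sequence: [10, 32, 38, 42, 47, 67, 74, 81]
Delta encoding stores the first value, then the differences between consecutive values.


First value: 10
Deltas:
  32 - 10 = 22
  38 - 32 = 6
  42 - 38 = 4
  47 - 42 = 5
  67 - 47 = 20
  74 - 67 = 7
  81 - 74 = 7


Delta encoded: [10, 22, 6, 4, 5, 20, 7, 7]


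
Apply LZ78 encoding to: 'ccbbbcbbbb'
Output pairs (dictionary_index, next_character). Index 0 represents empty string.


LZ78 encoding steps:
Dictionary: {0: ''}
Step 1: w='' (idx 0), next='c' -> output (0, 'c'), add 'c' as idx 1
Step 2: w='c' (idx 1), next='b' -> output (1, 'b'), add 'cb' as idx 2
Step 3: w='' (idx 0), next='b' -> output (0, 'b'), add 'b' as idx 3
Step 4: w='b' (idx 3), next='c' -> output (3, 'c'), add 'bc' as idx 4
Step 5: w='b' (idx 3), next='b' -> output (3, 'b'), add 'bb' as idx 5
Step 6: w='bb' (idx 5), end of input -> output (5, '')


Encoded: [(0, 'c'), (1, 'b'), (0, 'b'), (3, 'c'), (3, 'b'), (5, '')]


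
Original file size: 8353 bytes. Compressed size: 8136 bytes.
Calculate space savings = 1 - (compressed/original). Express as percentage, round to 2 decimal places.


ratio = compressed/original = 8136/8353 = 0.974021
savings = 1 - ratio = 1 - 0.974021 = 0.025979
as a percentage: 0.025979 * 100 = 2.6%

Space savings = 1 - 8136/8353 = 2.6%


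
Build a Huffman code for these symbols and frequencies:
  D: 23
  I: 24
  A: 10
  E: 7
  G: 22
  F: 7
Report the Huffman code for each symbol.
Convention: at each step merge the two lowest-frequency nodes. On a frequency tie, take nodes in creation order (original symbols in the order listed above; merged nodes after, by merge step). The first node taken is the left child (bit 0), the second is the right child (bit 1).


Huffman tree construction:
Step 1: Merge E(7) + F(7) = 14
Step 2: Merge A(10) + (E+F)(14) = 24
Step 3: Merge G(22) + D(23) = 45
Step 4: Merge I(24) + (A+(E+F))(24) = 48
Step 5: Merge (G+D)(45) + (I+(A+(E+F)))(48) = 93
Read each symbol's code off the tree from the root (left child = 0, right child = 1).

Codes:
  D: 01 (length 2)
  I: 10 (length 2)
  A: 110 (length 3)
  E: 1110 (length 4)
  G: 00 (length 2)
  F: 1111 (length 4)
Average code length: 224/93 = 2.4086 bits/symbol


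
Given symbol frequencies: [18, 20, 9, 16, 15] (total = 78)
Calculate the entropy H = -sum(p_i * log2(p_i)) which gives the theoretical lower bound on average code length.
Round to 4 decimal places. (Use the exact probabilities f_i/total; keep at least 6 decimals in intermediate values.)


Per-symbol terms -p_i * log2(p_i) with p_i = f_i/78:
  p = 18/78 = 0.230769: log2(p) = -2.115477, -p*log2(p) = 0.488187
  p = 20/78 = 0.256410: log2(p) = -1.963474, -p*log2(p) = 0.503455
  p = 9/78 = 0.115385: log2(p) = -3.115477, -p*log2(p) = 0.359478
  p = 16/78 = 0.205128: log2(p) = -2.285402, -p*log2(p) = 0.468800
  p = 15/78 = 0.192308: log2(p) = -2.378512, -p*log2(p) = 0.457406
H = 0.488187 + 0.503455 + 0.359478 + 0.468800 + 0.457406 = 2.277326

H = 2.2773 bits/symbol


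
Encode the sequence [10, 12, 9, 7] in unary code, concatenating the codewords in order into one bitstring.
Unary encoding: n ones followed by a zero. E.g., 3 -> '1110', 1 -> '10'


Encode each number as n ones followed by a terminating 0:
  10 -> 11111111110 (11 bits)
  12 -> 1111111111110 (13 bits)
  9 -> 1111111110 (10 bits)
  7 -> 11111110 (8 bits)
Total length = 11 + 13 + 10 + 8 = 42 bits.

Unary([10, 12, 9, 7]) = 111111111101111111111110111111111011111110 (42 bits)


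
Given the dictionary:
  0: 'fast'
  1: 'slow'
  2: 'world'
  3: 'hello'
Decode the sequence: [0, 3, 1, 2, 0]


Look up each index in the dictionary:
  0 -> 'fast'
  3 -> 'hello'
  1 -> 'slow'
  2 -> 'world'
  0 -> 'fast'

Decoded: "fast hello slow world fast"


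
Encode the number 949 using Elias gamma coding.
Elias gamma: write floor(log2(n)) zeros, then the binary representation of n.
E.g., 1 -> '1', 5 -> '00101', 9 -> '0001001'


num_bits = floor(log2(949)) + 1 = 10
leading_zeros = num_bits - 1 = 9
binary(949) = 1110110101

Elias gamma(949) = '000000000' + '1110110101' = 0000000001110110101 (19 bits)


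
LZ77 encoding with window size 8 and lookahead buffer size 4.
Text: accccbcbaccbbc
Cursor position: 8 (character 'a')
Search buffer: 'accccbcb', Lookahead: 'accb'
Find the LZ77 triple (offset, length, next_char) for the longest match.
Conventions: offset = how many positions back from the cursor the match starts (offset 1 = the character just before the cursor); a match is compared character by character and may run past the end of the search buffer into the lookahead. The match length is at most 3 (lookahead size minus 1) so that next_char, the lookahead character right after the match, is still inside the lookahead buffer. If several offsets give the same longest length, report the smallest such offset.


Try each offset into the search buffer:
  offset=1 (pos 7, char 'b'): match length 0
  offset=2 (pos 6, char 'c'): match length 0
  offset=3 (pos 5, char 'b'): match length 0
  offset=4 (pos 4, char 'c'): match length 0
  offset=5 (pos 3, char 'c'): match length 0
  offset=6 (pos 2, char 'c'): match length 0
  offset=7 (pos 1, char 'c'): match length 0
  offset=8 (pos 0, char 'a'): match length 3
Longest match has length 3 at offset 8.
next_char = character at position 8 + 3 = 11 -> 'b'

Best match: offset=8, length=3 (matching 'acc' starting at position 0)
LZ77 triple: (8, 3, 'b')


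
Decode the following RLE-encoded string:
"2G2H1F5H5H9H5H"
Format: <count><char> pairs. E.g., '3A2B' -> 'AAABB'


Expanding each <count><char> pair:
  2G -> 'GG'
  2H -> 'HH'
  1F -> 'F'
  5H -> 'HHHHH'
  5H -> 'HHHHH'
  9H -> 'HHHHHHHHH'
  5H -> 'HHHHH'

Decoded = GGHHFHHHHHHHHHHHHHHHHHHHHHHHH


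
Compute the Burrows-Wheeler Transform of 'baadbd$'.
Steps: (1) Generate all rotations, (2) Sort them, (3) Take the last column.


Rotations (sorted):
  0: $baadbd -> last char: d
  1: aadbd$b -> last char: b
  2: adbd$ba -> last char: a
  3: baadbd$ -> last char: $
  4: bd$baad -> last char: d
  5: d$baadb -> last char: b
  6: dbd$baa -> last char: a


BWT = dba$dba


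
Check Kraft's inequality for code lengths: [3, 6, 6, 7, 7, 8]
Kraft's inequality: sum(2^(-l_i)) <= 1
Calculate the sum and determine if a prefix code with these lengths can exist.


Sum = 2^(-3) + 2^(-6) + 2^(-6) + 2^(-7) + 2^(-7) + 2^(-8)
    = 0.125 + 0.015625 + 0.015625 + 0.0078125 + 0.0078125 + 0.00390625
    = 45/256 = 0.17578125
Since 0.17578125 <= 1, Kraft's inequality IS satisfied.
A prefix code with these lengths CAN exist.

Kraft sum = 0.17578125. Satisfied.


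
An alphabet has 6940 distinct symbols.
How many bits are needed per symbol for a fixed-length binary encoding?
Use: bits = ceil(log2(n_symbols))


log2(6940) = 12.7607
Bracket: 2^12 = 4096 < 6940 <= 2^13 = 8192
So ceil(log2(6940)) = 13

bits = ceil(log2(6940)) = ceil(12.7607) = 13 bits


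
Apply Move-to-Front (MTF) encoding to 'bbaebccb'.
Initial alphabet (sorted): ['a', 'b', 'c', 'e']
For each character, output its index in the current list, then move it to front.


MTF encoding:
'b': index 1 in ['a', 'b', 'c', 'e'] -> ['b', 'a', 'c', 'e']
'b': index 0 in ['b', 'a', 'c', 'e'] -> ['b', 'a', 'c', 'e']
'a': index 1 in ['b', 'a', 'c', 'e'] -> ['a', 'b', 'c', 'e']
'e': index 3 in ['a', 'b', 'c', 'e'] -> ['e', 'a', 'b', 'c']
'b': index 2 in ['e', 'a', 'b', 'c'] -> ['b', 'e', 'a', 'c']
'c': index 3 in ['b', 'e', 'a', 'c'] -> ['c', 'b', 'e', 'a']
'c': index 0 in ['c', 'b', 'e', 'a'] -> ['c', 'b', 'e', 'a']
'b': index 1 in ['c', 'b', 'e', 'a'] -> ['b', 'c', 'e', 'a']


Output: [1, 0, 1, 3, 2, 3, 0, 1]


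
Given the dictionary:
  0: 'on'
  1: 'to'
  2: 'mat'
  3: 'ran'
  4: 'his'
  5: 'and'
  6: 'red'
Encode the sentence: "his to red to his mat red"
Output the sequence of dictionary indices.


Look up each word in the dictionary:
  'his' -> 4
  'to' -> 1
  'red' -> 6
  'to' -> 1
  'his' -> 4
  'mat' -> 2
  'red' -> 6

Encoded: [4, 1, 6, 1, 4, 2, 6]


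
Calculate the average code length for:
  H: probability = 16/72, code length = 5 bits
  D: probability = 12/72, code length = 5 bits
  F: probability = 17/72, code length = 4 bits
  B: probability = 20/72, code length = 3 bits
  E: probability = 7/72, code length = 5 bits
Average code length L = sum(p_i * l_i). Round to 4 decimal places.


Weighted contributions p_i * l_i:
  H: (16/72) * 5 = 80/72
  D: (12/72) * 5 = 60/72
  F: (17/72) * 4 = 68/72
  B: (20/72) * 3 = 60/72
  E: (7/72) * 5 = 35/72
Sum = (80 + 60 + 68 + 60 + 35)/72 = 303/72

L = 303/72 = 4.2083 bits/symbol


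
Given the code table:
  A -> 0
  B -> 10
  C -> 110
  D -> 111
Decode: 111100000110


Decoding:
111 -> D
10 -> B
0 -> A
0 -> A
0 -> A
0 -> A
110 -> C


Result: DBAAAAC


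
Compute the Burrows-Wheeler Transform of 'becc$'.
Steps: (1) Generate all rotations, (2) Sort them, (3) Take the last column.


Rotations (sorted):
  0: $becc -> last char: c
  1: becc$ -> last char: $
  2: c$bec -> last char: c
  3: cc$be -> last char: e
  4: ecc$b -> last char: b


BWT = c$ceb


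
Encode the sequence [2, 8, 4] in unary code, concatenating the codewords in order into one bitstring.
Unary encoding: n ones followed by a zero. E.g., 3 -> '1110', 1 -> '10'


Encode each number as n ones followed by a terminating 0:
  2 -> 110 (3 bits)
  8 -> 111111110 (9 bits)
  4 -> 11110 (5 bits)
Total length = 3 + 9 + 5 = 17 bits.

Unary([2, 8, 4]) = 11011111111011110 (17 bits)


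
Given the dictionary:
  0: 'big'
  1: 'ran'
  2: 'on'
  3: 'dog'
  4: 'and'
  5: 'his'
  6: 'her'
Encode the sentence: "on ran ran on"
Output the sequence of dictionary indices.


Look up each word in the dictionary:
  'on' -> 2
  'ran' -> 1
  'ran' -> 1
  'on' -> 2

Encoded: [2, 1, 1, 2]


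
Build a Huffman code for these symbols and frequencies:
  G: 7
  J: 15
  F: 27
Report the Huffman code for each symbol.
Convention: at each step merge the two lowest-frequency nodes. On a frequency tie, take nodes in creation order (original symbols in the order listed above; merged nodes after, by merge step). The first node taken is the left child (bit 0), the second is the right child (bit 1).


Huffman tree construction:
Step 1: Merge G(7) + J(15) = 22
Step 2: Merge (G+J)(22) + F(27) = 49
Read each symbol's code off the tree from the root (left child = 0, right child = 1).

Codes:
  G: 00 (length 2)
  J: 01 (length 2)
  F: 1 (length 1)
Average code length: 71/49 = 1.4490 bits/symbol


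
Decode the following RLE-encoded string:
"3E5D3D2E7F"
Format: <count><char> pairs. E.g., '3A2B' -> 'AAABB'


Expanding each <count><char> pair:
  3E -> 'EEE'
  5D -> 'DDDDD'
  3D -> 'DDD'
  2E -> 'EE'
  7F -> 'FFFFFFF'

Decoded = EEEDDDDDDDDEEFFFFFFF


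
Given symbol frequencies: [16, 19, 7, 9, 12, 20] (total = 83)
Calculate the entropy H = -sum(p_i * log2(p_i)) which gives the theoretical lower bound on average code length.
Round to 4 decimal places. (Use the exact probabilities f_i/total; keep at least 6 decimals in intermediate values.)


Per-symbol terms -p_i * log2(p_i) with p_i = f_i/83:
  p = 16/83 = 0.192771: log2(p) = -2.375039, -p*log2(p) = 0.457839
  p = 19/83 = 0.228916: log2(p) = -2.127112, -p*log2(p) = 0.486929
  p = 7/83 = 0.084337: log2(p) = -3.567685, -p*log2(p) = 0.300889
  p = 9/83 = 0.108434: log2(p) = -3.205114, -p*log2(p) = 0.347543
  p = 12/83 = 0.144578: log2(p) = -2.790077, -p*log2(p) = 0.403385
  p = 20/83 = 0.240964: log2(p) = -2.053111, -p*log2(p) = 0.494726
H = 0.457839 + 0.486929 + 0.300889 + 0.347543 + 0.403385 + 0.494726 = 2.491311

H = 2.4913 bits/symbol


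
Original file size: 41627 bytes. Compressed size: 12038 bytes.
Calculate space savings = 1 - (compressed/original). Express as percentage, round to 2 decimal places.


ratio = compressed/original = 12038/41627 = 0.289187
savings = 1 - ratio = 1 - 0.289187 = 0.710813
as a percentage: 0.710813 * 100 = 71.08%

Space savings = 1 - 12038/41627 = 71.08%


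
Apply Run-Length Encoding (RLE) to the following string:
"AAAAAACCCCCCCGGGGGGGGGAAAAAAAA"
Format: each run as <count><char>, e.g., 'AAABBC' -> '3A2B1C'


Scanning runs left to right:
  i=0: run of 'A' x 6 -> '6A'
  i=6: run of 'C' x 7 -> '7C'
  i=13: run of 'G' x 9 -> '9G'
  i=22: run of 'A' x 8 -> '8A'

RLE = 6A7C9G8A


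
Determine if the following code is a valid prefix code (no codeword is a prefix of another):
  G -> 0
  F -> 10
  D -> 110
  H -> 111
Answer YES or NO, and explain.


Checking each pair (does one codeword prefix another?):
  G='0' vs F='10': no prefix
  G='0' vs D='110': no prefix
  G='0' vs H='111': no prefix
  F='10' vs G='0': no prefix
  F='10' vs D='110': no prefix
  F='10' vs H='111': no prefix
  D='110' vs G='0': no prefix
  D='110' vs F='10': no prefix
  D='110' vs H='111': no prefix
  H='111' vs G='0': no prefix
  H='111' vs F='10': no prefix
  H='111' vs D='110': no prefix
No violation found over all pairs.

YES -- this is a valid prefix code. No codeword is a prefix of any other codeword.


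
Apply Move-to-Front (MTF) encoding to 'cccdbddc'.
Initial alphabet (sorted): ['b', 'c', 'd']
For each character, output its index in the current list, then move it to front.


MTF encoding:
'c': index 1 in ['b', 'c', 'd'] -> ['c', 'b', 'd']
'c': index 0 in ['c', 'b', 'd'] -> ['c', 'b', 'd']
'c': index 0 in ['c', 'b', 'd'] -> ['c', 'b', 'd']
'd': index 2 in ['c', 'b', 'd'] -> ['d', 'c', 'b']
'b': index 2 in ['d', 'c', 'b'] -> ['b', 'd', 'c']
'd': index 1 in ['b', 'd', 'c'] -> ['d', 'b', 'c']
'd': index 0 in ['d', 'b', 'c'] -> ['d', 'b', 'c']
'c': index 2 in ['d', 'b', 'c'] -> ['c', 'd', 'b']


Output: [1, 0, 0, 2, 2, 1, 0, 2]


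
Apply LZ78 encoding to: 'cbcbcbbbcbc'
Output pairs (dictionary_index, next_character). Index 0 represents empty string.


LZ78 encoding steps:
Dictionary: {0: ''}
Step 1: w='' (idx 0), next='c' -> output (0, 'c'), add 'c' as idx 1
Step 2: w='' (idx 0), next='b' -> output (0, 'b'), add 'b' as idx 2
Step 3: w='c' (idx 1), next='b' -> output (1, 'b'), add 'cb' as idx 3
Step 4: w='cb' (idx 3), next='b' -> output (3, 'b'), add 'cbb' as idx 4
Step 5: w='b' (idx 2), next='c' -> output (2, 'c'), add 'bc' as idx 5
Step 6: w='bc' (idx 5), end of input -> output (5, '')


Encoded: [(0, 'c'), (0, 'b'), (1, 'b'), (3, 'b'), (2, 'c'), (5, '')]


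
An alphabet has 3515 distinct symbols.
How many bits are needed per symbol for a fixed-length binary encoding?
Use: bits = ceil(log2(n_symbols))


log2(3515) = 11.7793
Bracket: 2^11 = 2048 < 3515 <= 2^12 = 4096
So ceil(log2(3515)) = 12

bits = ceil(log2(3515)) = ceil(11.7793) = 12 bits


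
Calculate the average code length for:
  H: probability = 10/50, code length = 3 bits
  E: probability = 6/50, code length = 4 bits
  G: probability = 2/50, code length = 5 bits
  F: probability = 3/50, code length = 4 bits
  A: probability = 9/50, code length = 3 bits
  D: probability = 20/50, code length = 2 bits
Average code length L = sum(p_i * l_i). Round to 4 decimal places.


Weighted contributions p_i * l_i:
  H: (10/50) * 3 = 30/50
  E: (6/50) * 4 = 24/50
  G: (2/50) * 5 = 10/50
  F: (3/50) * 4 = 12/50
  A: (9/50) * 3 = 27/50
  D: (20/50) * 2 = 40/50
Sum = (30 + 24 + 10 + 12 + 27 + 40)/50 = 143/50

L = 143/50 = 2.8600 bits/symbol


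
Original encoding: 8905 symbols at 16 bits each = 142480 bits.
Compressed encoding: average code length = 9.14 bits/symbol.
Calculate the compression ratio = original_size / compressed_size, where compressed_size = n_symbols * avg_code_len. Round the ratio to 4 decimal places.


original_size = n_symbols * orig_bits = 8905 * 16 = 142480 bits
compressed_size = n_symbols * avg_code_len = 8905 * 9.14 = 81391.7 bits
ratio = original_size / compressed_size = 142480 / 81391.7 = 1.7505

Compression ratio = 1.7505


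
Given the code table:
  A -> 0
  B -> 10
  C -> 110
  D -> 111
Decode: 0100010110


Decoding:
0 -> A
10 -> B
0 -> A
0 -> A
10 -> B
110 -> C


Result: ABAABC


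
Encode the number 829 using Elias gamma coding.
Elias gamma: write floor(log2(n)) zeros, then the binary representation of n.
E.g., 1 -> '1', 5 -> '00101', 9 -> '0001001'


num_bits = floor(log2(829)) + 1 = 10
leading_zeros = num_bits - 1 = 9
binary(829) = 1100111101

Elias gamma(829) = '000000000' + '1100111101' = 0000000001100111101 (19 bits)


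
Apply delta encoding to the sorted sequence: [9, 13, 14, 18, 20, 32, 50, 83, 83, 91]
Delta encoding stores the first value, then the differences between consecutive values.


First value: 9
Deltas:
  13 - 9 = 4
  14 - 13 = 1
  18 - 14 = 4
  20 - 18 = 2
  32 - 20 = 12
  50 - 32 = 18
  83 - 50 = 33
  83 - 83 = 0
  91 - 83 = 8


Delta encoded: [9, 4, 1, 4, 2, 12, 18, 33, 0, 8]


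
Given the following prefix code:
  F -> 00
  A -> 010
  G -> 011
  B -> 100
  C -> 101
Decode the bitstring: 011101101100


Decoding step by step:
Bits 011 -> G
Bits 101 -> C
Bits 101 -> C
Bits 100 -> B


Decoded message: GCCB


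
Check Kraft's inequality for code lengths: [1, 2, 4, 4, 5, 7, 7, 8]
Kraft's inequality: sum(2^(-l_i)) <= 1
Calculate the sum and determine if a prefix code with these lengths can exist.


Sum = 2^(-1) + 2^(-2) + 2^(-4) + 2^(-4) + 2^(-5) + 2^(-7) + 2^(-7) + 2^(-8)
    = 0.5 + 0.25 + 0.0625 + 0.0625 + 0.03125 + 0.0078125 + 0.0078125 + 0.00390625
    = 237/256 = 0.92578125
Since 0.92578125 <= 1, Kraft's inequality IS satisfied.
A prefix code with these lengths CAN exist.

Kraft sum = 0.92578125. Satisfied.


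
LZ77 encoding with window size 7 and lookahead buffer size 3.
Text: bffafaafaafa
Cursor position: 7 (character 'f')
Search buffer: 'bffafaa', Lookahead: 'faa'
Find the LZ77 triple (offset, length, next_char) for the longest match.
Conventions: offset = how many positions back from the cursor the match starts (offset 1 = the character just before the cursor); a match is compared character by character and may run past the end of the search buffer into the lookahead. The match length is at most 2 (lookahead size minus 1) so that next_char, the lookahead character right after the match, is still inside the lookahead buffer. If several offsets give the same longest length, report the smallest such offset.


Try each offset into the search buffer:
  offset=1 (pos 6, char 'a'): match length 0
  offset=2 (pos 5, char 'a'): match length 0
  offset=3 (pos 4, char 'f'): match length 2
  offset=4 (pos 3, char 'a'): match length 0
  offset=5 (pos 2, char 'f'): match length 2
  offset=6 (pos 1, char 'f'): match length 1
  offset=7 (pos 0, char 'b'): match length 0
Longest match has length 2, found at offsets 3, 5; take the smallest, offset 3.
next_char = character at position 7 + 2 = 9 -> 'a'

Best match: offset=3, length=2 (matching 'fa' starting at position 4)
LZ77 triple: (3, 2, 'a')


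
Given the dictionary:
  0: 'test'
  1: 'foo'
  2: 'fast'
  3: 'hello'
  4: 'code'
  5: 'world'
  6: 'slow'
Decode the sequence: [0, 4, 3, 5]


Look up each index in the dictionary:
  0 -> 'test'
  4 -> 'code'
  3 -> 'hello'
  5 -> 'world'

Decoded: "test code hello world"


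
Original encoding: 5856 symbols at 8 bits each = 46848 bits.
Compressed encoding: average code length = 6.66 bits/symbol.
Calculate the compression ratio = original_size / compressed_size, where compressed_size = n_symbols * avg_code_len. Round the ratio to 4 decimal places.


original_size = n_symbols * orig_bits = 5856 * 8 = 46848 bits
compressed_size = n_symbols * avg_code_len = 5856 * 6.66 = 39000.96 bits
ratio = original_size / compressed_size = 46848 / 39000.96 = 1.2012

Compression ratio = 1.2012


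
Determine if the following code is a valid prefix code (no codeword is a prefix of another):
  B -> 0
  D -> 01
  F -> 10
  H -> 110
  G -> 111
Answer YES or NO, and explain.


Checking each pair (does one codeword prefix another?):
  B='0' vs D='01': prefix -- VIOLATION

NO -- this is NOT a valid prefix code. B (0) is a prefix of D (01).


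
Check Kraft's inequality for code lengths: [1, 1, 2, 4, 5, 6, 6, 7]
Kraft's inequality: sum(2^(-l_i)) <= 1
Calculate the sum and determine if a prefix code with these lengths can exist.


Sum = 2^(-1) + 2^(-1) + 2^(-2) + 2^(-4) + 2^(-5) + 2^(-6) + 2^(-6) + 2^(-7)
    = 0.5 + 0.5 + 0.25 + 0.0625 + 0.03125 + 0.015625 + 0.015625 + 0.0078125
    = 177/128 = 1.3828125
Since 1.3828125 > 1, Kraft's inequality is NOT satisfied.
A prefix code with these lengths CANNOT exist.

Kraft sum = 1.3828125. Not satisfied.


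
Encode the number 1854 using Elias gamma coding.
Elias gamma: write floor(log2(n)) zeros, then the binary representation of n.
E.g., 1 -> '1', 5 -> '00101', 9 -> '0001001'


num_bits = floor(log2(1854)) + 1 = 11
leading_zeros = num_bits - 1 = 10
binary(1854) = 11100111110

Elias gamma(1854) = '0000000000' + '11100111110' = 000000000011100111110 (21 bits)


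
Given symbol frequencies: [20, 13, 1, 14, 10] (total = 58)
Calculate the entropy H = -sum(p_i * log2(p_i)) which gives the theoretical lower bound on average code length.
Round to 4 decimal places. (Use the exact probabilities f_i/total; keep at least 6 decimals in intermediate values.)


Per-symbol terms -p_i * log2(p_i) with p_i = f_i/58:
  p = 20/58 = 0.344828: log2(p) = -1.536053, -p*log2(p) = 0.529673
  p = 13/58 = 0.224138: log2(p) = -2.157541, -p*log2(p) = 0.483587
  p = 1/58 = 0.017241: log2(p) = -5.857981, -p*log2(p) = 0.101000
  p = 14/58 = 0.241379: log2(p) = -2.050626, -p*log2(p) = 0.494979
  p = 10/58 = 0.172414: log2(p) = -2.536053, -p*log2(p) = 0.437251
H = 0.529673 + 0.483587 + 0.101000 + 0.494979 + 0.437251 = 2.046490

H = 2.0465 bits/symbol


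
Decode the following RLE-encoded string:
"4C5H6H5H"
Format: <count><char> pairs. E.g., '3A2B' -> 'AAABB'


Expanding each <count><char> pair:
  4C -> 'CCCC'
  5H -> 'HHHHH'
  6H -> 'HHHHHH'
  5H -> 'HHHHH'

Decoded = CCCCHHHHHHHHHHHHHHHH


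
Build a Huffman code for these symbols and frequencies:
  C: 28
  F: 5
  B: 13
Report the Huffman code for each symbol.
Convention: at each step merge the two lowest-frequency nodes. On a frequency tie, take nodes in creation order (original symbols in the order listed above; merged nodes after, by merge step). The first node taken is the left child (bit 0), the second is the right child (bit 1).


Huffman tree construction:
Step 1: Merge F(5) + B(13) = 18
Step 2: Merge (F+B)(18) + C(28) = 46
Read each symbol's code off the tree from the root (left child = 0, right child = 1).

Codes:
  C: 1 (length 1)
  F: 00 (length 2)
  B: 01 (length 2)
Average code length: 64/46 = 1.3913 bits/symbol


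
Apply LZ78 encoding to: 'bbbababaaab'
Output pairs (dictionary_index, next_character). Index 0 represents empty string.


LZ78 encoding steps:
Dictionary: {0: ''}
Step 1: w='' (idx 0), next='b' -> output (0, 'b'), add 'b' as idx 1
Step 2: w='b' (idx 1), next='b' -> output (1, 'b'), add 'bb' as idx 2
Step 3: w='' (idx 0), next='a' -> output (0, 'a'), add 'a' as idx 3
Step 4: w='b' (idx 1), next='a' -> output (1, 'a'), add 'ba' as idx 4
Step 5: w='ba' (idx 4), next='a' -> output (4, 'a'), add 'baa' as idx 5
Step 6: w='a' (idx 3), next='b' -> output (3, 'b'), add 'ab' as idx 6


Encoded: [(0, 'b'), (1, 'b'), (0, 'a'), (1, 'a'), (4, 'a'), (3, 'b')]


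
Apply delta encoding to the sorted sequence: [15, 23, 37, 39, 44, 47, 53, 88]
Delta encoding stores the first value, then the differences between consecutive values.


First value: 15
Deltas:
  23 - 15 = 8
  37 - 23 = 14
  39 - 37 = 2
  44 - 39 = 5
  47 - 44 = 3
  53 - 47 = 6
  88 - 53 = 35


Delta encoded: [15, 8, 14, 2, 5, 3, 6, 35]


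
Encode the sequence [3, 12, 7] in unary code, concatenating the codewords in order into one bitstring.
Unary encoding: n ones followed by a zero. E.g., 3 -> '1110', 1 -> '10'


Encode each number as n ones followed by a terminating 0:
  3 -> 1110 (4 bits)
  12 -> 1111111111110 (13 bits)
  7 -> 11111110 (8 bits)
Total length = 4 + 13 + 8 = 25 bits.

Unary([3, 12, 7]) = 1110111111111111011111110 (25 bits)


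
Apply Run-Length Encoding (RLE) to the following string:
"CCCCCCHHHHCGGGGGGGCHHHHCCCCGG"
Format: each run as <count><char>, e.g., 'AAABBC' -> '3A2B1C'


Scanning runs left to right:
  i=0: run of 'C' x 6 -> '6C'
  i=6: run of 'H' x 4 -> '4H'
  i=10: run of 'C' x 1 -> '1C'
  i=11: run of 'G' x 7 -> '7G'
  i=18: run of 'C' x 1 -> '1C'
  i=19: run of 'H' x 4 -> '4H'
  i=23: run of 'C' x 4 -> '4C'
  i=27: run of 'G' x 2 -> '2G'

RLE = 6C4H1C7G1C4H4C2G


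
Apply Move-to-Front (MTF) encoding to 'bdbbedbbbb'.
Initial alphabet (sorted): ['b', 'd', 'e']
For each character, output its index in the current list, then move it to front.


MTF encoding:
'b': index 0 in ['b', 'd', 'e'] -> ['b', 'd', 'e']
'd': index 1 in ['b', 'd', 'e'] -> ['d', 'b', 'e']
'b': index 1 in ['d', 'b', 'e'] -> ['b', 'd', 'e']
'b': index 0 in ['b', 'd', 'e'] -> ['b', 'd', 'e']
'e': index 2 in ['b', 'd', 'e'] -> ['e', 'b', 'd']
'd': index 2 in ['e', 'b', 'd'] -> ['d', 'e', 'b']
'b': index 2 in ['d', 'e', 'b'] -> ['b', 'd', 'e']
'b': index 0 in ['b', 'd', 'e'] -> ['b', 'd', 'e']
'b': index 0 in ['b', 'd', 'e'] -> ['b', 'd', 'e']
'b': index 0 in ['b', 'd', 'e'] -> ['b', 'd', 'e']


Output: [0, 1, 1, 0, 2, 2, 2, 0, 0, 0]


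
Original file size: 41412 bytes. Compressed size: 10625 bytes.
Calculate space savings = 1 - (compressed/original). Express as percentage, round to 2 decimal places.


ratio = compressed/original = 10625/41412 = 0.256568
savings = 1 - ratio = 1 - 0.256568 = 0.743432
as a percentage: 0.743432 * 100 = 74.34%

Space savings = 1 - 10625/41412 = 74.34%


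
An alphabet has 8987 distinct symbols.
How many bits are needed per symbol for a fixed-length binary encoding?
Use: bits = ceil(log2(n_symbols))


log2(8987) = 13.1336
Bracket: 2^13 = 8192 < 8987 <= 2^14 = 16384
So ceil(log2(8987)) = 14

bits = ceil(log2(8987)) = ceil(13.1336) = 14 bits


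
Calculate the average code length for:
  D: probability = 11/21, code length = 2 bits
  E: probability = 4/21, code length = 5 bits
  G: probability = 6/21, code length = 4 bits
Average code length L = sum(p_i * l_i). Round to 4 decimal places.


Weighted contributions p_i * l_i:
  D: (11/21) * 2 = 22/21
  E: (4/21) * 5 = 20/21
  G: (6/21) * 4 = 24/21
Sum = (22 + 20 + 24)/21 = 66/21

L = 66/21 = 3.1429 bits/symbol


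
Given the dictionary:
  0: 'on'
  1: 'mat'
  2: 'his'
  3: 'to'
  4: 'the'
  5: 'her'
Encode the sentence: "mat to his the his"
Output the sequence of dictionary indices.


Look up each word in the dictionary:
  'mat' -> 1
  'to' -> 3
  'his' -> 2
  'the' -> 4
  'his' -> 2

Encoded: [1, 3, 2, 4, 2]


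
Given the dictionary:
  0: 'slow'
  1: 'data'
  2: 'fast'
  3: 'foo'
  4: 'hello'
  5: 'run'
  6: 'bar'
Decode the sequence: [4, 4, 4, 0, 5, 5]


Look up each index in the dictionary:
  4 -> 'hello'
  4 -> 'hello'
  4 -> 'hello'
  0 -> 'slow'
  5 -> 'run'
  5 -> 'run'

Decoded: "hello hello hello slow run run"


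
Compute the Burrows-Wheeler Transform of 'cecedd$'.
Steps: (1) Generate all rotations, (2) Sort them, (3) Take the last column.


Rotations (sorted):
  0: $cecedd -> last char: d
  1: cecedd$ -> last char: $
  2: cedd$ce -> last char: e
  3: d$ceced -> last char: d
  4: dd$cece -> last char: e
  5: ecedd$c -> last char: c
  6: edd$cec -> last char: c


BWT = d$edecc


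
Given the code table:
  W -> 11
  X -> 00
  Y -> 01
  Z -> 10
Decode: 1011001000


Decoding:
10 -> Z
11 -> W
00 -> X
10 -> Z
00 -> X


Result: ZWXZX


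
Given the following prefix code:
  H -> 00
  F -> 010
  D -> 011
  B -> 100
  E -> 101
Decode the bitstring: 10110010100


Decoding step by step:
Bits 101 -> E
Bits 100 -> B
Bits 101 -> E
Bits 00 -> H


Decoded message: EBEH


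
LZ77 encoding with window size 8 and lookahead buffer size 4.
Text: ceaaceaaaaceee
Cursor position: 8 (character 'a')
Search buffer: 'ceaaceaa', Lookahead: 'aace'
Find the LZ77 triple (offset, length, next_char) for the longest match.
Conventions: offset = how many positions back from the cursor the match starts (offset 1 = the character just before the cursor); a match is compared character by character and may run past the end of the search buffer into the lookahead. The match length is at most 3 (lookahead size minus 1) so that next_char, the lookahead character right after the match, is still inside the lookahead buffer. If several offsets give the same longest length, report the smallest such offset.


Try each offset into the search buffer:
  offset=1 (pos 7, char 'a'): match length 2
  offset=2 (pos 6, char 'a'): match length 2
  offset=3 (pos 5, char 'e'): match length 0
  offset=4 (pos 4, char 'c'): match length 0
  offset=5 (pos 3, char 'a'): match length 1
  offset=6 (pos 2, char 'a'): match length 3
  offset=7 (pos 1, char 'e'): match length 0
  offset=8 (pos 0, char 'c'): match length 0
Longest match has length 3 at offset 6.
next_char = character at position 8 + 3 = 11 -> 'e'

Best match: offset=6, length=3 (matching 'aac' starting at position 2)
LZ77 triple: (6, 3, 'e')


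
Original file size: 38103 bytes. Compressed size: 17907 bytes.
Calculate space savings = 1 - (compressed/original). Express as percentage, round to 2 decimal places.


ratio = compressed/original = 17907/38103 = 0.469963
savings = 1 - ratio = 1 - 0.469963 = 0.530037
as a percentage: 0.530037 * 100 = 53.0%

Space savings = 1 - 17907/38103 = 53.0%


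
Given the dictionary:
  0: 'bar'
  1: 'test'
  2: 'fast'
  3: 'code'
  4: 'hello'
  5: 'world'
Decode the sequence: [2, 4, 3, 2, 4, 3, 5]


Look up each index in the dictionary:
  2 -> 'fast'
  4 -> 'hello'
  3 -> 'code'
  2 -> 'fast'
  4 -> 'hello'
  3 -> 'code'
  5 -> 'world'

Decoded: "fast hello code fast hello code world"


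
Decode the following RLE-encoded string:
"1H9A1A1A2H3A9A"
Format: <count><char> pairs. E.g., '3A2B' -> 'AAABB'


Expanding each <count><char> pair:
  1H -> 'H'
  9A -> 'AAAAAAAAA'
  1A -> 'A'
  1A -> 'A'
  2H -> 'HH'
  3A -> 'AAA'
  9A -> 'AAAAAAAAA'

Decoded = HAAAAAAAAAAAHHAAAAAAAAAAAA


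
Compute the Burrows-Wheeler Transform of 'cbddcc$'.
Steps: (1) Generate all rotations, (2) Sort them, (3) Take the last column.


Rotations (sorted):
  0: $cbddcc -> last char: c
  1: bddcc$c -> last char: c
  2: c$cbddc -> last char: c
  3: cbddcc$ -> last char: $
  4: cc$cbdd -> last char: d
  5: dcc$cbd -> last char: d
  6: ddcc$cb -> last char: b


BWT = ccc$ddb


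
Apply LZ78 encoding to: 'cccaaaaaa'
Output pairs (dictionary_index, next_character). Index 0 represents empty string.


LZ78 encoding steps:
Dictionary: {0: ''}
Step 1: w='' (idx 0), next='c' -> output (0, 'c'), add 'c' as idx 1
Step 2: w='c' (idx 1), next='c' -> output (1, 'c'), add 'cc' as idx 2
Step 3: w='' (idx 0), next='a' -> output (0, 'a'), add 'a' as idx 3
Step 4: w='a' (idx 3), next='a' -> output (3, 'a'), add 'aa' as idx 4
Step 5: w='aa' (idx 4), next='a' -> output (4, 'a'), add 'aaa' as idx 5


Encoded: [(0, 'c'), (1, 'c'), (0, 'a'), (3, 'a'), (4, 'a')]


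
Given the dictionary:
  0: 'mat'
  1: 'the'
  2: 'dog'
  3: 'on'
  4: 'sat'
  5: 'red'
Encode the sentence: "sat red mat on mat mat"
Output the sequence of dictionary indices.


Look up each word in the dictionary:
  'sat' -> 4
  'red' -> 5
  'mat' -> 0
  'on' -> 3
  'mat' -> 0
  'mat' -> 0

Encoded: [4, 5, 0, 3, 0, 0]


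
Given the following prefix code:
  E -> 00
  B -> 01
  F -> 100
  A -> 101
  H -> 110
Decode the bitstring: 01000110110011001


Decoding step by step:
Bits 01 -> B
Bits 00 -> E
Bits 01 -> B
Bits 101 -> A
Bits 100 -> F
Bits 110 -> H
Bits 01 -> B


Decoded message: BEBAFHB


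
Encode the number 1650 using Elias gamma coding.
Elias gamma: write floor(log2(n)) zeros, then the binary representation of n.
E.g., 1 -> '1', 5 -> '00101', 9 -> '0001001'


num_bits = floor(log2(1650)) + 1 = 11
leading_zeros = num_bits - 1 = 10
binary(1650) = 11001110010

Elias gamma(1650) = '0000000000' + '11001110010' = 000000000011001110010 (21 bits)


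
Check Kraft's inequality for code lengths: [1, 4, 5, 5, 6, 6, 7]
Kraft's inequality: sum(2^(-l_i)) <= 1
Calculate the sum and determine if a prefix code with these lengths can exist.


Sum = 2^(-1) + 2^(-4) + 2^(-5) + 2^(-5) + 2^(-6) + 2^(-6) + 2^(-7)
    = 0.5 + 0.0625 + 0.03125 + 0.03125 + 0.015625 + 0.015625 + 0.0078125
    = 85/128 = 0.6640625
Since 0.6640625 <= 1, Kraft's inequality IS satisfied.
A prefix code with these lengths CAN exist.

Kraft sum = 0.6640625. Satisfied.


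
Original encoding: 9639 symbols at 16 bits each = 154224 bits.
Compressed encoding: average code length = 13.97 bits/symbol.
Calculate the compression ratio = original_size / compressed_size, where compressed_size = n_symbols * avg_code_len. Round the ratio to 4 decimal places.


original_size = n_symbols * orig_bits = 9639 * 16 = 154224 bits
compressed_size = n_symbols * avg_code_len = 9639 * 13.97 = 134656.83 bits
ratio = original_size / compressed_size = 154224 / 134656.83 = 1.1453

Compression ratio = 1.1453


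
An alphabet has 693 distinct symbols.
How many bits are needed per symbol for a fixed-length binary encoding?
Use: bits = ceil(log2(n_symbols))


log2(693) = 9.4367
Bracket: 2^9 = 512 < 693 <= 2^10 = 1024
So ceil(log2(693)) = 10

bits = ceil(log2(693)) = ceil(9.4367) = 10 bits


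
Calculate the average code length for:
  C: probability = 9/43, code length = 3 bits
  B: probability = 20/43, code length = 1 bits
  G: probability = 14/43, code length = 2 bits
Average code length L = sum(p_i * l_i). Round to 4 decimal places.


Weighted contributions p_i * l_i:
  C: (9/43) * 3 = 27/43
  B: (20/43) * 1 = 20/43
  G: (14/43) * 2 = 28/43
Sum = (27 + 20 + 28)/43 = 75/43

L = 75/43 = 1.7442 bits/symbol


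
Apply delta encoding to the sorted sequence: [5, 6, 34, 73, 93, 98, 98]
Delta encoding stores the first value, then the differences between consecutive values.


First value: 5
Deltas:
  6 - 5 = 1
  34 - 6 = 28
  73 - 34 = 39
  93 - 73 = 20
  98 - 93 = 5
  98 - 98 = 0


Delta encoded: [5, 1, 28, 39, 20, 5, 0]


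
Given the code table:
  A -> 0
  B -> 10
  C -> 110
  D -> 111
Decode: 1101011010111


Decoding:
110 -> C
10 -> B
110 -> C
10 -> B
111 -> D


Result: CBCBD


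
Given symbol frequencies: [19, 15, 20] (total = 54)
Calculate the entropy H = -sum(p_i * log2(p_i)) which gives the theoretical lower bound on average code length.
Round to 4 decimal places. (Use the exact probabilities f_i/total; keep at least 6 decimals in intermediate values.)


Per-symbol terms -p_i * log2(p_i) with p_i = f_i/54:
  p = 19/54 = 0.351852: log2(p) = -1.506960, -p*log2(p) = 0.530227
  p = 15/54 = 0.277778: log2(p) = -1.847997, -p*log2(p) = 0.513332
  p = 20/54 = 0.370370: log2(p) = -1.432959, -p*log2(p) = 0.530726
H = 0.530227 + 0.513332 + 0.530726 = 1.574285

H = 1.5743 bits/symbol


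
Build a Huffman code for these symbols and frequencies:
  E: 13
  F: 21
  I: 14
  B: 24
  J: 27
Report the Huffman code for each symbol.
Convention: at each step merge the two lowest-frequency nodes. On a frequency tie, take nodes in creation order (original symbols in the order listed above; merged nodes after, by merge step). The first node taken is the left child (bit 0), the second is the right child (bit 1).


Huffman tree construction:
Step 1: Merge E(13) + I(14) = 27
Step 2: Merge F(21) + B(24) = 45
Step 3: Merge J(27) + (E+I)(27) = 54
Step 4: Merge (F+B)(45) + (J+(E+I))(54) = 99
Read each symbol's code off the tree from the root (left child = 0, right child = 1).

Codes:
  E: 110 (length 3)
  F: 00 (length 2)
  I: 111 (length 3)
  B: 01 (length 2)
  J: 10 (length 2)
Average code length: 225/99 = 2.2727 bits/symbol


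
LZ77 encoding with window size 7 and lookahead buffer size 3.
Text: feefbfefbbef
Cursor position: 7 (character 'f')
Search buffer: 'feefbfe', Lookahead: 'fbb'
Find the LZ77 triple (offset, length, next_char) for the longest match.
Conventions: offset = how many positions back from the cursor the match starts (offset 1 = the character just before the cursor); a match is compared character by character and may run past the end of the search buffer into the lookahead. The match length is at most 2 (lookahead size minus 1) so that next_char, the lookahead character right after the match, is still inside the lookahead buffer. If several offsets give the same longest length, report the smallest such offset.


Try each offset into the search buffer:
  offset=1 (pos 6, char 'e'): match length 0
  offset=2 (pos 5, char 'f'): match length 1
  offset=3 (pos 4, char 'b'): match length 0
  offset=4 (pos 3, char 'f'): match length 2
  offset=5 (pos 2, char 'e'): match length 0
  offset=6 (pos 1, char 'e'): match length 0
  offset=7 (pos 0, char 'f'): match length 1
Longest match has length 2 at offset 4.
next_char = character at position 7 + 2 = 9 -> 'b'

Best match: offset=4, length=2 (matching 'fb' starting at position 3)
LZ77 triple: (4, 2, 'b')
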